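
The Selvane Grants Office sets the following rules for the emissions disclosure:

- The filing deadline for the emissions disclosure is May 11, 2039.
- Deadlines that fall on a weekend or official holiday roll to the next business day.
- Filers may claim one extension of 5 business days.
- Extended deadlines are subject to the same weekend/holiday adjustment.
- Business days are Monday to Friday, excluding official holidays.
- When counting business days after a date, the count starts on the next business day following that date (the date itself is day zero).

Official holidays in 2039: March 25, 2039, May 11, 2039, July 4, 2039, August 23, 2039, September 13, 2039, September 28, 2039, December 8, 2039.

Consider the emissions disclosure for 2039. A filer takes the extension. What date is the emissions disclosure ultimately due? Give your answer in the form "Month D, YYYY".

The stated deadline is May 11, 2039.
Because May 11, 2039 is a listed holiday, the deadline becomes May 12, 2039 (Thursday).
The 5-business-day extension runs from May 12, 2039 to May 19, 2039.
May 19, 2039 is a Thursday and not a listed holiday, so it stands.
Final deadline: May 19, 2039.

May 19, 2039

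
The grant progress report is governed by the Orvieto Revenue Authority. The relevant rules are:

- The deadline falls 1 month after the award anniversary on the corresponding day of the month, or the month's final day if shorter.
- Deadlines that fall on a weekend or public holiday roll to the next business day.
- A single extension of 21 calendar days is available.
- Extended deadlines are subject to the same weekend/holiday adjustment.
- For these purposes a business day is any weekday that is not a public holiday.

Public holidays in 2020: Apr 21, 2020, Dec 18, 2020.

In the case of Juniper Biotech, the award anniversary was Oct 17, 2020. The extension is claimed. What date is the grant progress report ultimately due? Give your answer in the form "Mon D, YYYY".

Dec 8, 2020

1 month from Oct 17, 2020 is Nov 17, 2020.
Nov 17, 2020 falls on a Tuesday, which is a business day, so no adjustment is needed.
With the 21-day extension, Nov 17, 2020 becomes Dec 8, 2020.
Dec 8, 2020 (Tuesday) is already a business day.
The final due date is Dec 8, 2020.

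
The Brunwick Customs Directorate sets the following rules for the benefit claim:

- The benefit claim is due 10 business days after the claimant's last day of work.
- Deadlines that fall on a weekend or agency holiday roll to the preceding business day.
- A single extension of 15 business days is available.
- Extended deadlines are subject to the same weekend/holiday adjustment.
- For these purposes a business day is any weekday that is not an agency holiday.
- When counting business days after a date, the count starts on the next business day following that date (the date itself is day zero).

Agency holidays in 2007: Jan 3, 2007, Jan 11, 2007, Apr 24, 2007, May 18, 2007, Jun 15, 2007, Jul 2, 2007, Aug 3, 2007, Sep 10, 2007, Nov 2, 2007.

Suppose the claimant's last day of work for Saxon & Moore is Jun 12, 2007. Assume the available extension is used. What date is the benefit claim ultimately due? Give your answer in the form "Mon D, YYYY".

Jul 19, 2007

Counting 10 business days after Jun 12, 2007 (skipping weekends and listed holidays) reaches Jun 27, 2007.
Since Jun 27, 2007 is a Wednesday and not a holiday, the date is unchanged.
Counting 15 further business days from Jun 27, 2007 reaches Jul 19, 2007.
Since Jul 19, 2007 is a Thursday and not a holiday, the date is unchanged.
Final deadline: Jul 19, 2007.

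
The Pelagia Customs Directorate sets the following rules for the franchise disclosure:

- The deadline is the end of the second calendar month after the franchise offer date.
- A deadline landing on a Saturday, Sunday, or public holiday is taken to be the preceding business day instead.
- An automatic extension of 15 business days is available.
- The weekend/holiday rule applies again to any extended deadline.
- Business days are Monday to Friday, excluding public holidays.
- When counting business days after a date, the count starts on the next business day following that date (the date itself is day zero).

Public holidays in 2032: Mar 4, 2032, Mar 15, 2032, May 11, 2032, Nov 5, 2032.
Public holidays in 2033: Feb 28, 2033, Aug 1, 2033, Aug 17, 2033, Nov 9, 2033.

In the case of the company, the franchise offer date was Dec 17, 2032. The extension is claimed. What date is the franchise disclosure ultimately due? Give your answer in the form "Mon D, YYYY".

2 months after Dec 17, 2032 is February 2033; that month ends on Feb 28, 2033.
Feb 28, 2033 falls on a listed holiday. Rolling to the preceding business day gives Feb 25, 2033, a Friday.
The 15-business-day extension runs from Feb 25, 2033 to Mar 21, 2033.
Mar 21, 2033 (Monday) is already a business day.
The final due date is Mar 21, 2033.

Mar 21, 2033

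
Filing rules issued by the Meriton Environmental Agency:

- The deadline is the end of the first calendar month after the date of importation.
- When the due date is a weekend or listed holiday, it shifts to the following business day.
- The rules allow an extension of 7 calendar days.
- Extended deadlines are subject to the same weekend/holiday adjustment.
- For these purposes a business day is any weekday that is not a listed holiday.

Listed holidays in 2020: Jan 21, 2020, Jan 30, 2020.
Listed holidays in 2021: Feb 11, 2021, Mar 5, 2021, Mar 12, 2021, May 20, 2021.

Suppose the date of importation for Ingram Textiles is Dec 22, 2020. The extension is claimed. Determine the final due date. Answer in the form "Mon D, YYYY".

Feb 8, 2021

1 month after Dec 22, 2020 is January 2021; that month ends on Jan 31, 2021.
Jan 31, 2021 falls on a Sunday. Rolling to the next business day gives Feb 1, 2021, a Monday.
Applying the 7-calendar-day extension: Feb 1, 2021 + 7 days = Feb 8, 2021.
Feb 8, 2021 (Monday) is already a business day.
Final deadline: Feb 8, 2021.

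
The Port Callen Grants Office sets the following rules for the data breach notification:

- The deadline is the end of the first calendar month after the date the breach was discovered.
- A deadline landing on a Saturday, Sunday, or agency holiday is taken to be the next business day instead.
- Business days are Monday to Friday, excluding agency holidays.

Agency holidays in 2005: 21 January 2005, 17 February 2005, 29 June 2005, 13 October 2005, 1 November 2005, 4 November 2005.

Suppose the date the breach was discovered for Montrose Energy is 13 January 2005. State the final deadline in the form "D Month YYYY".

1 month after 13 January 2005 is February 2005; that month ends on 28 February 2005.
Since 28 February 2005 is a Monday and not a holiday, the date is unchanged.
The final due date is 28 February 2005.

28 February 2005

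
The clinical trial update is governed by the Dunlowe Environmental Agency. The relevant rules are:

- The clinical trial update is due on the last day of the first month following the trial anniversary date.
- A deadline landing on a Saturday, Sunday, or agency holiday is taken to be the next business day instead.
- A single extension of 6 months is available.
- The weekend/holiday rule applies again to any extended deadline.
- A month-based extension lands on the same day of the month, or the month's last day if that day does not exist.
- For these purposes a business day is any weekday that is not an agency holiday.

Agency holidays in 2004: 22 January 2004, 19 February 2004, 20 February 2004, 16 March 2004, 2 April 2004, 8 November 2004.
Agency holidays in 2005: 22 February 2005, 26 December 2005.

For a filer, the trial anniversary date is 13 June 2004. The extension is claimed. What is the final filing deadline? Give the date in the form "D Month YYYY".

1 month after 13 June 2004 falls in July 2004; the last day of that month is 31 July 2004.
Because 31 July 2004 is a Saturday, the deadline becomes 2 August 2004 (Monday).
Applying the 6 months extension: 6 months after 2 August 2004 is 2 February 2005.
2 February 2005 falls on a Wednesday, which is a business day, so no adjustment is needed.
So the filing is due 2 February 2005.

2 February 2005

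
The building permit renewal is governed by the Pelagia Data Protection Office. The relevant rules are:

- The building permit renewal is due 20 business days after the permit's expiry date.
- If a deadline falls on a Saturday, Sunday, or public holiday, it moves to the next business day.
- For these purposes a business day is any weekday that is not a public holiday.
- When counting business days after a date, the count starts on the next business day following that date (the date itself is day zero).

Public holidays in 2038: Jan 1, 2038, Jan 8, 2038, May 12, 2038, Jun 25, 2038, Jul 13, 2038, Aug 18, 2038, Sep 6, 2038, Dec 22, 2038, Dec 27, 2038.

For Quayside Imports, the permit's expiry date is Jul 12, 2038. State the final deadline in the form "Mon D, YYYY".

Aug 10, 2038

20 business days after Jul 12, 2038, excluding weekends and holidays, is Aug 10, 2038.
Aug 10, 2038 (Tuesday) is already a business day.
Deadline: Aug 10, 2038.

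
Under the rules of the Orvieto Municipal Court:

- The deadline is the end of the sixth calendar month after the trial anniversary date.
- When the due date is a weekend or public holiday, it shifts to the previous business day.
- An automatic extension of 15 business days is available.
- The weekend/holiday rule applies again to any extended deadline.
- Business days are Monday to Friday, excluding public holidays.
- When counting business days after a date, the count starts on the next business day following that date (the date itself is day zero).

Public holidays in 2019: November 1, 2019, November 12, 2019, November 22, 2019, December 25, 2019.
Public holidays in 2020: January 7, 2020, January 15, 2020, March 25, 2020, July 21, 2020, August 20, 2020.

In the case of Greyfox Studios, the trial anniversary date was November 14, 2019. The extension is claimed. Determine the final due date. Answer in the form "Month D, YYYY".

The sixth month after November 14, 2019 is May 2020, whose last day is May 31, 2020.
May 31, 2020 is a Sunday; the preceding business day is May 29, 2020 (Friday).
Applying the 15-business-day extension: 15 business days after May 29, 2020 is June 19, 2020.
June 19, 2020 is a Friday and not a listed holiday, so it stands.
The final due date is June 19, 2020.

June 19, 2020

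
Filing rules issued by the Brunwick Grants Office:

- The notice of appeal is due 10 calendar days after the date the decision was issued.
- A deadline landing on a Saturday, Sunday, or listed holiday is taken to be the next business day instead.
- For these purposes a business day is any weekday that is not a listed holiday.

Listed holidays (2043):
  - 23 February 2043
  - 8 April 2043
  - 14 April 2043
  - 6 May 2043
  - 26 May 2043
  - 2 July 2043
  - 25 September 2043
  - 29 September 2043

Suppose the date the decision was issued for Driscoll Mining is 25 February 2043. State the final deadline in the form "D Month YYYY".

From 25 February 2043, 10 calendar days later is 7 March 2043.
Because 7 March 2043 is a Saturday, the deadline becomes 9 March 2043 (Monday).
Final deadline: 9 March 2043.

9 March 2043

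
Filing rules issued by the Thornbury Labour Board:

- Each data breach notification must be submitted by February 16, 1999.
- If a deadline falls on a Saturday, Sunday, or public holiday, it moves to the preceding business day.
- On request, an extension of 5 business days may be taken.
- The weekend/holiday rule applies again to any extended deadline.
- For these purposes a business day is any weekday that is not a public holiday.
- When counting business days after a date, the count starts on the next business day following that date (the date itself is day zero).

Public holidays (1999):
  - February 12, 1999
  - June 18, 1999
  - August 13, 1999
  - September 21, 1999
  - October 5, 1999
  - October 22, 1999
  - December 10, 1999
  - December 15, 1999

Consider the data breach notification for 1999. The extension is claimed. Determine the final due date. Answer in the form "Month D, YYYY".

Start from the fixed due date, February 16, 1999.
February 16, 1999 is a Tuesday and not a listed holiday, so it stands.
Counting 5 further business days from February 16, 1999 reaches February 23, 1999.
February 23, 1999 (Tuesday) is already a business day.
Final deadline: February 23, 1999.

February 23, 1999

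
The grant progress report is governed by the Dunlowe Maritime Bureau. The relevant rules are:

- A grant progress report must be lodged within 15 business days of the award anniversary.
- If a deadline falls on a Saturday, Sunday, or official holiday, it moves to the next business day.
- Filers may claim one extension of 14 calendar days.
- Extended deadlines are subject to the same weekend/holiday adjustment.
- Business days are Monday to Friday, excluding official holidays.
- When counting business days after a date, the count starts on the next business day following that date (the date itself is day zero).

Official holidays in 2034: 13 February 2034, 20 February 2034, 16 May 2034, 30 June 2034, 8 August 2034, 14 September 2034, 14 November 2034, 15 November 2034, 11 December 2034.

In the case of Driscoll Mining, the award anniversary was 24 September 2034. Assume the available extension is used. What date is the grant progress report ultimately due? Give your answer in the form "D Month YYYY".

27 October 2034

Counting 15 business days after 24 September 2034 (skipping weekends and listed holidays) reaches 13 October 2034.
13 October 2034 (Friday) is already a business day.
Applying the 14-calendar-day extension: 13 October 2034 + 14 days = 27 October 2034.
Since 27 October 2034 is a Friday and not a holiday, the date is unchanged.
The final due date is 27 October 2034.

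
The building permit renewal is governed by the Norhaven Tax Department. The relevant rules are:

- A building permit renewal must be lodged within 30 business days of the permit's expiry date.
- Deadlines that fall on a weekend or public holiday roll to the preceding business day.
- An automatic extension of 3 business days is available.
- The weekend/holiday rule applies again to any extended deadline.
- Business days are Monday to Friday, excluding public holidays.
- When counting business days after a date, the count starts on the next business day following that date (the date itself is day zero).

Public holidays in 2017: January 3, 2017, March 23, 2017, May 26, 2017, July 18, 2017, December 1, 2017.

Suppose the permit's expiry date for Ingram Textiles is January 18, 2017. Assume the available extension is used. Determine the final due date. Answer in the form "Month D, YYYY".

Starting the day after January 18, 2017 and counting 30 business days lands on March 1, 2017.
Since March 1, 2017 is a Wednesday and not a holiday, the date is unchanged.
Counting 3 further business days from March 1, 2017 reaches March 6, 2017.
March 6, 2017 falls on a Monday, which is a business day, so no adjustment is needed.
The final due date is March 6, 2017.

March 6, 2017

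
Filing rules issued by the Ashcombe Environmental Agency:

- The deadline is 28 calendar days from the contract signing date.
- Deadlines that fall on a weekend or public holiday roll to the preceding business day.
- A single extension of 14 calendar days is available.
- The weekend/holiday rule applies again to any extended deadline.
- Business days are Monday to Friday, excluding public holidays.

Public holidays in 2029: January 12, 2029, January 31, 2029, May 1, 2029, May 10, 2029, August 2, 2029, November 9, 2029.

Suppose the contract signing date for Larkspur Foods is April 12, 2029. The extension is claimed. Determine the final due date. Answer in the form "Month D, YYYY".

Adding 28 calendar days to April 12, 2029 gives May 10, 2029.
May 10, 2029 is a listed holiday, so it moves to the preceding business day, May 9, 2029 (Wednesday).
Add the 14 calendar-day extension to May 9, 2029: May 23, 2029.
May 23, 2029 falls on a Wednesday, which is a business day, so no adjustment is needed.
So the filing is due May 23, 2029.

May 23, 2029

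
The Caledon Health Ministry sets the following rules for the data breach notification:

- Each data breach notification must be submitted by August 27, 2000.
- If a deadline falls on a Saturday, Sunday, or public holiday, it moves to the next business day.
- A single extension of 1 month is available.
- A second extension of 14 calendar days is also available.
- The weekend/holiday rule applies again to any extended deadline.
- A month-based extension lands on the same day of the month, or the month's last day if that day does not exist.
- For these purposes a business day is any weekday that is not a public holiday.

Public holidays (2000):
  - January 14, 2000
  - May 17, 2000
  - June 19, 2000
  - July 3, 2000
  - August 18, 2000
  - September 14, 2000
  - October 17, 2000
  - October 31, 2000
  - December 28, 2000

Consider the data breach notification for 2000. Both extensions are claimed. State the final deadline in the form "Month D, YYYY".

Start from the fixed due date, August 27, 2000.
Because August 27, 2000 is a Sunday, the deadline becomes August 28, 2000 (Monday).
Applying the 1 month extension: 1 month after August 28, 2000 is September 28, 2000.
Since September 28, 2000 is a Thursday and not a holiday, the date is unchanged.
The 14-calendar-day extension moves the deadline from September 28, 2000 to October 12, 2000.
October 12, 2000 (Thursday) is already a business day.
Deadline: October 12, 2000.

October 12, 2000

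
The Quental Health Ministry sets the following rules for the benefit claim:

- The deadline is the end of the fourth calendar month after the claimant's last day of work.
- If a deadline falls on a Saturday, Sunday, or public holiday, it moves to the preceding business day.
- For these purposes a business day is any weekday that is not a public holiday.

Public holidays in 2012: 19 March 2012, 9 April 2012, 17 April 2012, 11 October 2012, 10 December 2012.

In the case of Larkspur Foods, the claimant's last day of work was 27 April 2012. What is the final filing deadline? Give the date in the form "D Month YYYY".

31 August 2012

4 months after 27 April 2012 is August 2012; that month ends on 31 August 2012.
31 August 2012 is a Friday and not a listed holiday, so it stands.
Deadline: 31 August 2012.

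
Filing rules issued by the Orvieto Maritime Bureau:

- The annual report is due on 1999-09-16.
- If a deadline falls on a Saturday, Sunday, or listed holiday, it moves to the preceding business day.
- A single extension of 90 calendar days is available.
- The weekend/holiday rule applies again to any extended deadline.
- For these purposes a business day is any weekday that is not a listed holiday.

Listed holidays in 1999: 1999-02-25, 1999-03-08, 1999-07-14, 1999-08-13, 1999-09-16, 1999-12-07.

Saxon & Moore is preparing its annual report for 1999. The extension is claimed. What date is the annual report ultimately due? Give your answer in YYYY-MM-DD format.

Start from the fixed due date, 1999-09-16.
1999-09-16 is a listed holiday, so it moves to the preceding business day, 1999-09-15 (Wednesday).
With the 90-day extension, 1999-09-15 becomes 1999-12-14.
1999-12-14 falls on a Tuesday, which is a business day, so no adjustment is needed.
So the filing is due 1999-12-14.

1999-12-14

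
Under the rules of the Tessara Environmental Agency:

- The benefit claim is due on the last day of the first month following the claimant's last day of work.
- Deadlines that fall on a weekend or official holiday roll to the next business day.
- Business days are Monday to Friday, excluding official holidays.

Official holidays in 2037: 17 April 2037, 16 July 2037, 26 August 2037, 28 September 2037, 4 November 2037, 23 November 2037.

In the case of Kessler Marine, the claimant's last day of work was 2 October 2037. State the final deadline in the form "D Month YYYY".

1 month after 2 October 2037 falls in November 2037; the last day of that month is 30 November 2037.
Since 30 November 2037 is a Monday and not a holiday, the date is unchanged.
So the filing is due 30 November 2037.

30 November 2037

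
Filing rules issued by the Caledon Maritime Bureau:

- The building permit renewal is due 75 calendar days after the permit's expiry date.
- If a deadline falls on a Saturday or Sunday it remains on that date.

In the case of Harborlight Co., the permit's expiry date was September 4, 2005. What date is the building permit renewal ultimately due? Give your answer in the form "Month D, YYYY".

Trigger date September 4, 2005 + 75 calendar days = November 18, 2005.
November 18, 2005 falls on a Friday. The rules make no weekend/holiday allowance, so it remains November 18, 2005.
So the filing is due November 18, 2005.

November 18, 2005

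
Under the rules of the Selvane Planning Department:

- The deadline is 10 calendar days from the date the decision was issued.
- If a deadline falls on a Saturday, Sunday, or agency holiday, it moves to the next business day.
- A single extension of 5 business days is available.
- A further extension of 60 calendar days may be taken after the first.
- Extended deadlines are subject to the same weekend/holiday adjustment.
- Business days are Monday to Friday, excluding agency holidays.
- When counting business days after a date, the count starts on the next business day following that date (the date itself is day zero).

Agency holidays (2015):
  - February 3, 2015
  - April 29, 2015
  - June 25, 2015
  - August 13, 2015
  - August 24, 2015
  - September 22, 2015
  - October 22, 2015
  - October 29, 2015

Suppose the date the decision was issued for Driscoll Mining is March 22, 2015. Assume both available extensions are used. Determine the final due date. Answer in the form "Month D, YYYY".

June 8, 2015

Trigger date March 22, 2015 + 10 calendar days = April 1, 2015.
Since April 1, 2015 is a Wednesday and not a holiday, the date is unchanged.
The 5-business-day extension runs from April 1, 2015 to April 8, 2015.
Since April 8, 2015 is a Wednesday and not a holiday, the date is unchanged.
The 60-calendar-day extension moves the deadline from April 8, 2015 to June 7, 2015.
June 7, 2015 is a Sunday, so it moves to the next business day, June 8, 2015 (Monday).
Deadline: June 8, 2015.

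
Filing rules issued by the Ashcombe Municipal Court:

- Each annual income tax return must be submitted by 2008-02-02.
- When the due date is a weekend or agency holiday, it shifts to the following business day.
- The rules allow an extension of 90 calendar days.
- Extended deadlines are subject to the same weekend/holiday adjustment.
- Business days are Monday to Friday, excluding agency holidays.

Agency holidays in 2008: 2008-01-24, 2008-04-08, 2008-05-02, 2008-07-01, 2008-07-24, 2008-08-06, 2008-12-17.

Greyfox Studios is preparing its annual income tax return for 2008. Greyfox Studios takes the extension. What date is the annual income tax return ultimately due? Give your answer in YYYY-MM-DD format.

2008-05-05

Start from the fixed due date, 2008-02-02.
2008-02-02 is a Saturday; the next business day is 2008-02-04 (Monday).
Applying the 90-calendar-day extension: 2008-02-04 + 90 days = 2008-05-04.
2008-05-04 is a Sunday, so it moves to the next business day, 2008-05-05 (Monday).
So the filing is due 2008-05-05.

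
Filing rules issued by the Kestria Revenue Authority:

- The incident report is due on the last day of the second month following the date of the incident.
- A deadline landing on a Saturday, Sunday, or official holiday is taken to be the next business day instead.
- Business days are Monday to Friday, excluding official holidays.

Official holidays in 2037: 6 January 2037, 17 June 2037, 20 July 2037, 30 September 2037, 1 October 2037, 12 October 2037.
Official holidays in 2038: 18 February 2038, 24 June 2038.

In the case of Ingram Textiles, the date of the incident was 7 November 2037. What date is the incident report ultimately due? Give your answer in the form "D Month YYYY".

1 February 2038

2 months after 7 November 2037 falls in January 2038; the last day of that month is 31 January 2038.
31 January 2038 is a Sunday, so it moves to the next business day, 1 February 2038 (Monday).
The final due date is 1 February 2038.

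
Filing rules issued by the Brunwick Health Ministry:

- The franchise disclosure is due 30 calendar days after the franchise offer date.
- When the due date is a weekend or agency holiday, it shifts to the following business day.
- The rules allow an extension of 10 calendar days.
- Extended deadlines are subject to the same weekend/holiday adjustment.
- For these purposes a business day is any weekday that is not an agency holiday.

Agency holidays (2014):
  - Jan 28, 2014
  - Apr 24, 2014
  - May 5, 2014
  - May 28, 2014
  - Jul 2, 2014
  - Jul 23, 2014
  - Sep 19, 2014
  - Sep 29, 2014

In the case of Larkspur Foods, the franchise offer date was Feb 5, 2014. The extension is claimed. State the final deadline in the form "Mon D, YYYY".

Mar 17, 2014

30 calendar days after Feb 5, 2014 is Mar 7, 2014.
Since Mar 7, 2014 is a Friday and not a holiday, the date is unchanged.
Applying the 10-calendar-day extension: Mar 7, 2014 + 10 days = Mar 17, 2014.
Mar 17, 2014 is a Monday and not a listed holiday, so it stands.
The final due date is Mar 17, 2014.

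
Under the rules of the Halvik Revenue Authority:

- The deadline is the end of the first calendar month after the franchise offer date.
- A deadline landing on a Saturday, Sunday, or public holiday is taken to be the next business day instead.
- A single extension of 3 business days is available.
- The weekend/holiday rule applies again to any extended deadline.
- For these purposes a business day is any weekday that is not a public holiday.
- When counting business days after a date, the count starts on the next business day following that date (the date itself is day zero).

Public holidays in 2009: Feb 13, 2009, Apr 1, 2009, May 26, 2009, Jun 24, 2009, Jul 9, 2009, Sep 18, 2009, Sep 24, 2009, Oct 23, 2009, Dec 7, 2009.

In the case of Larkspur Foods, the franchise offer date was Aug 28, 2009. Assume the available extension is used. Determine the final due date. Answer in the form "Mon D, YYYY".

Oct 5, 2009

1 month after Aug 28, 2009 is September 2009; that month ends on Sep 30, 2009.
Since Sep 30, 2009 is a Wednesday and not a holiday, the date is unchanged.
The 3-business-day extension runs from Sep 30, 2009 to Oct 5, 2009.
Oct 5, 2009 (Monday) is already a business day.
The final due date is Oct 5, 2009.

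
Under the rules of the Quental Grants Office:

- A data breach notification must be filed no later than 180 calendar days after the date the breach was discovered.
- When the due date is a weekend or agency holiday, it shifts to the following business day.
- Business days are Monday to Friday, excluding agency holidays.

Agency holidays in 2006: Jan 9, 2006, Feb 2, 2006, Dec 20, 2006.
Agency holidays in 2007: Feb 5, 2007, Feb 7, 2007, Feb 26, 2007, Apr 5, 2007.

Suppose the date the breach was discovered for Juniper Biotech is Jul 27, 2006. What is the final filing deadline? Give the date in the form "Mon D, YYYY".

Jan 23, 2007

From Jul 27, 2006, 180 calendar days later is Jan 23, 2007.
Jan 23, 2007 falls on a Tuesday, which is a business day, so no adjustment is needed.
The final due date is Jan 23, 2007.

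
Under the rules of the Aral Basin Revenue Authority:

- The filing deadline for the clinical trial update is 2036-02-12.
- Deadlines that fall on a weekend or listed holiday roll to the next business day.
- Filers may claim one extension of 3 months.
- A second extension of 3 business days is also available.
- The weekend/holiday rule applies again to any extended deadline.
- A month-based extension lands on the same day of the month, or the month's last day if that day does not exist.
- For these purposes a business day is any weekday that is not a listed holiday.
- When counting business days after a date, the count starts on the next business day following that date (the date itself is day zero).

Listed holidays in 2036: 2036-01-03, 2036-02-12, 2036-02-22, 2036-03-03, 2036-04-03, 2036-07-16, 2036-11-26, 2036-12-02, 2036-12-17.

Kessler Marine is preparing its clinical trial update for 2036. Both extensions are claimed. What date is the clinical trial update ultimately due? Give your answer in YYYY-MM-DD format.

The stated deadline is 2036-02-12.
2036-02-12 falls on a listed holiday. Rolling to the next business day gives 2036-02-13, a Wednesday.
Applying the 3 months extension: 3 months after 2036-02-13 is 2036-05-13.
2036-05-13 is a Tuesday and not a listed holiday, so it stands.
Applying the 3-business-day extension: 3 business days after 2036-05-13 is 2036-05-16.
2036-05-16 (Friday) is already a business day.
The final due date is 2036-05-16.

2036-05-16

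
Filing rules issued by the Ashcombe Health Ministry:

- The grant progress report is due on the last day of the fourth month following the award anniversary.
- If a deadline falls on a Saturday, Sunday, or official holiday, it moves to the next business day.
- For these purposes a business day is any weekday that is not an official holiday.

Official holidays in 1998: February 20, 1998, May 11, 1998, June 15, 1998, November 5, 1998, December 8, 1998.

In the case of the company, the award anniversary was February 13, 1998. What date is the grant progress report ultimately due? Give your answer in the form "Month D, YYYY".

June 30, 1998

4 months after February 13, 1998 is June 1998; that month ends on June 30, 1998.
June 30, 1998 falls on a Tuesday, which is a business day, so no adjustment is needed.
So the filing is due June 30, 1998.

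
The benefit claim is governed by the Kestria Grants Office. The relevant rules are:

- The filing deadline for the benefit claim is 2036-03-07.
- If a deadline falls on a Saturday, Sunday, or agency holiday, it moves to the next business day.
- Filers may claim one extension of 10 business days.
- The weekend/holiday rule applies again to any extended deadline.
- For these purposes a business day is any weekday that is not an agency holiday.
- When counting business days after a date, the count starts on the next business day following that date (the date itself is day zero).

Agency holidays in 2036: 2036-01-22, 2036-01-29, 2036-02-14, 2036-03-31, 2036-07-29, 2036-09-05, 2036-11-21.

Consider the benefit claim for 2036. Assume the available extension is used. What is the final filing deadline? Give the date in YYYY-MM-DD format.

Start from the fixed due date, 2036-03-07.
2036-03-07 is a Friday and not a listed holiday, so it stands.
The 10-business-day extension runs from 2036-03-07 to 2036-03-21.
Since 2036-03-21 is a Friday and not a holiday, the date is unchanged.
Deadline: 2036-03-21.

2036-03-21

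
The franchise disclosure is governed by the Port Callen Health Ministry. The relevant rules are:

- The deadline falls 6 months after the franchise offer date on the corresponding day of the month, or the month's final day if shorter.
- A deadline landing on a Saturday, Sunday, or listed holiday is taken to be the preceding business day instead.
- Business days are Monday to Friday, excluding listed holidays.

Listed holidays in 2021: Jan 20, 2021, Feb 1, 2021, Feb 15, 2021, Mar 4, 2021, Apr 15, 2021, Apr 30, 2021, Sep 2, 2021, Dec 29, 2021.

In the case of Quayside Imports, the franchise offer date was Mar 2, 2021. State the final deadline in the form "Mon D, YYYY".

Sep 1, 2021

6 months from Mar 2, 2021 is Sep 2, 2021.
Because Sep 2, 2021 is a listed holiday, the deadline becomes Sep 1, 2021 (Wednesday).
Final deadline: Sep 1, 2021.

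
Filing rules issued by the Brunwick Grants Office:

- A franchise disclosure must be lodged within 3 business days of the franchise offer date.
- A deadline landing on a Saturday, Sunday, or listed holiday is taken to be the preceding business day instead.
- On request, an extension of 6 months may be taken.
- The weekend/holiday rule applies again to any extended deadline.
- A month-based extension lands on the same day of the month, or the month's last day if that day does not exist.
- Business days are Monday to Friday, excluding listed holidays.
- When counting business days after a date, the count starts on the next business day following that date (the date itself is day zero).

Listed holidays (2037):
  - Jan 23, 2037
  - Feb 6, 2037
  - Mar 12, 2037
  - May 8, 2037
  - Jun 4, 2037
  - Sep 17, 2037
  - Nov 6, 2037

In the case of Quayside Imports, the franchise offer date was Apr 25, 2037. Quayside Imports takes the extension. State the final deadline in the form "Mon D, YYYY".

Counting 3 business days after Apr 25, 2037 (skipping weekends and listed holidays) reaches Apr 29, 2037.
Since Apr 29, 2037 is a Wednesday and not a holiday, the date is unchanged.
Applying the 6 months extension: 6 months after Apr 29, 2037 is Oct 29, 2037.
Oct 29, 2037 falls on a Thursday, which is a business day, so no adjustment is needed.
The final due date is Oct 29, 2037.

Oct 29, 2037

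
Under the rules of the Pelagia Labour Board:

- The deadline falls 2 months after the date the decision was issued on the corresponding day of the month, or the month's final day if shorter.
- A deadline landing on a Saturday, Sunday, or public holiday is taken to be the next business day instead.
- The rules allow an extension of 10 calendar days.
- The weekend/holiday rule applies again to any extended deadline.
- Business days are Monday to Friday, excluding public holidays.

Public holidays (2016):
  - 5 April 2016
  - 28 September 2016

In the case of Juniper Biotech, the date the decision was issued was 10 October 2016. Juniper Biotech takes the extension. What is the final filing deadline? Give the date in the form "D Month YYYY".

2 months after 10 October 2016, on the same day of the month, is 10 December 2016.
10 December 2016 is a Saturday; the next business day is 12 December 2016 (Monday).
Add the 10 calendar-day extension to 12 December 2016: 22 December 2016.
22 December 2016 is a Thursday and not a listed holiday, so it stands.
Deadline: 22 December 2016.

22 December 2016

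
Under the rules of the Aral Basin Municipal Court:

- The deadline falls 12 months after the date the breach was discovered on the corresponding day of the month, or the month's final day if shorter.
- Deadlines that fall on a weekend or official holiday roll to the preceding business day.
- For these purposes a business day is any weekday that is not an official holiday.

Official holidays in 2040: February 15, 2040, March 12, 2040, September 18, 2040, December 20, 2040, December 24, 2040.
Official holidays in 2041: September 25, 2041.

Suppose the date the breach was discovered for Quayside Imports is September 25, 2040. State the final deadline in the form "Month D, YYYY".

September 24, 2041

12 months after September 25, 2040, on the same day of the month, is September 25, 2041.
September 25, 2041 is a listed holiday; the preceding business day is September 24, 2041 (Tuesday).
The final due date is September 24, 2041.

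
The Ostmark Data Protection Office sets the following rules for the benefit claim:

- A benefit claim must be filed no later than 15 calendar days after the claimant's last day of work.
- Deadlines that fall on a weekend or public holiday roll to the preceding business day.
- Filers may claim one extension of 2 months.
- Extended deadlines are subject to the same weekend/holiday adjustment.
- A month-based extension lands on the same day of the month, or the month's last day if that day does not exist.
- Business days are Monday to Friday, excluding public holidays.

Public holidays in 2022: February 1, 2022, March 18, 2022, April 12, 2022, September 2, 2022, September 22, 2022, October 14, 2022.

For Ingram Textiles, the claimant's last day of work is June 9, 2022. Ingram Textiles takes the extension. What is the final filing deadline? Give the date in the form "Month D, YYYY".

August 24, 2022

Trigger date June 9, 2022 + 15 calendar days = June 24, 2022.
Since June 24, 2022 is a Friday and not a holiday, the date is unchanged.
Applying the 2 months extension: 2 months after June 24, 2022 is August 24, 2022.
Since August 24, 2022 is a Wednesday and not a holiday, the date is unchanged.
Deadline: August 24, 2022.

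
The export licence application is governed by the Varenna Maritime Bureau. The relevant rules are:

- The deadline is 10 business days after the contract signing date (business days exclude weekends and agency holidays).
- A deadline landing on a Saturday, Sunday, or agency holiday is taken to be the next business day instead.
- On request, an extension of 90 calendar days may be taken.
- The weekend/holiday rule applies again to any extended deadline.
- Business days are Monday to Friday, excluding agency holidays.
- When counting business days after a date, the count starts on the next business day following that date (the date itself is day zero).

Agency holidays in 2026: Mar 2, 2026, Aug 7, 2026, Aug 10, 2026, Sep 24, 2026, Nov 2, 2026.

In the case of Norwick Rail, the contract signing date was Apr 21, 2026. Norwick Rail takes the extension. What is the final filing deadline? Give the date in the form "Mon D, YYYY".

Counting 10 business days after Apr 21, 2026 (skipping weekends and listed holidays) reaches May 5, 2026.
May 5, 2026 (Tuesday) is already a business day.
Add the 90 calendar-day extension to May 5, 2026: Aug 3, 2026.
Since Aug 3, 2026 is a Monday and not a holiday, the date is unchanged.
So the filing is due Aug 3, 2026.

Aug 3, 2026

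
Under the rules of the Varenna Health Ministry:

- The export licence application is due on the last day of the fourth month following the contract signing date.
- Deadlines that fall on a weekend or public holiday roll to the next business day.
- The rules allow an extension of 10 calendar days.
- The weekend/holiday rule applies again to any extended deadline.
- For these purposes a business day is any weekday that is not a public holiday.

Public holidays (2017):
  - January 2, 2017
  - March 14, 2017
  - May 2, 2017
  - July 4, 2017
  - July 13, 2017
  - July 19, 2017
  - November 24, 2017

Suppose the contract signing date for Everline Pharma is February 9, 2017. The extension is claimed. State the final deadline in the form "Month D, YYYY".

July 10, 2017

The fourth month after February 9, 2017 is June 2017, whose last day is June 30, 2017.
June 30, 2017 falls on a Friday, which is a business day, so no adjustment is needed.
With the 10-day extension, June 30, 2017 becomes July 10, 2017.
July 10, 2017 is a Monday and not a listed holiday, so it stands.
Deadline: July 10, 2017.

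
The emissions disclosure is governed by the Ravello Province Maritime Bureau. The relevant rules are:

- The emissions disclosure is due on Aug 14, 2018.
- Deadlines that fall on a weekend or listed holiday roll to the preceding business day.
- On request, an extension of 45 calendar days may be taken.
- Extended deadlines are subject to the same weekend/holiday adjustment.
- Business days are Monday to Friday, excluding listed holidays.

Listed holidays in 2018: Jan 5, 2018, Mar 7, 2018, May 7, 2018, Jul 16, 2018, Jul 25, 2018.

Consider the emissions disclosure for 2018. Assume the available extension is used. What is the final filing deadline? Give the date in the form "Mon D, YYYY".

Sep 28, 2018

The stated deadline is Aug 14, 2018.
Aug 14, 2018 is a Tuesday and not a listed holiday, so it stands.
With the 45-day extension, Aug 14, 2018 becomes Sep 28, 2018.
Sep 28, 2018 (Friday) is already a business day.
So the filing is due Sep 28, 2018.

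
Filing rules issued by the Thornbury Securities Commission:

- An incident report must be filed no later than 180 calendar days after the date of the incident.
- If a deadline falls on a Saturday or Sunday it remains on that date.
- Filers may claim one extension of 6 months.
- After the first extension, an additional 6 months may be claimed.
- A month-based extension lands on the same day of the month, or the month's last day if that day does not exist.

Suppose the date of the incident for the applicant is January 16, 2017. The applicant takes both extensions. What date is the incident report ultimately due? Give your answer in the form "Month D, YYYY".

July 15, 2018

180 calendar days after January 16, 2017 is July 15, 2017.
July 15, 2017 is a Saturday; no weekend or holiday adjustment applies.
The 6 months extension carries July 15, 2017 to January 15, 2018.
January 15, 2018 falls on a Monday. The rules make no weekend/holiday allowance, so it remains January 15, 2018.
Add 6 months to January 15, 2018: July 15, 2018.
No adjustment is made for weekends or holidays, so July 15, 2018 stands.
The final due date is July 15, 2018.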